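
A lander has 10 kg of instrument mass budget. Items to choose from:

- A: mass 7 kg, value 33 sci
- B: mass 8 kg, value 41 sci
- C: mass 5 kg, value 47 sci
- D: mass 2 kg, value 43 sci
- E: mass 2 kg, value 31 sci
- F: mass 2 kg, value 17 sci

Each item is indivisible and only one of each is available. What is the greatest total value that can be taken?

121 sci

Check high-value combinations within 10 kg:
- C+D+E: mass 5+2+2=9, value 47+43+31=121
- C+D+F: mass 5+2+2=9, value 47+43+17=107
- C+E+F: mass 5+2+2=9, value 47+31+17=95
- D+E+F: mass 2+2+2=6, value 43+31+17=91
Best: 121 sci.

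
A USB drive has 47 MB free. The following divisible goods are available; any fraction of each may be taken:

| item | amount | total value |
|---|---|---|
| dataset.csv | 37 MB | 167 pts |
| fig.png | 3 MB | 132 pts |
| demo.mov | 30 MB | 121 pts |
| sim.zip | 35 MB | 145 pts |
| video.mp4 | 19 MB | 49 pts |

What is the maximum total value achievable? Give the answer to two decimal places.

Take in order of value per unit:
- fig.png (132/3 per unit): all 3 → value 132, running total 132.00
- dataset.csv (167/37 per unit): all 37 → value 167, running total 299.00
- sim.zip (145/35 per unit): 7 of 35 → value 7×145/35 = 29.0000, running total 328.00
Total 328.00.

328.00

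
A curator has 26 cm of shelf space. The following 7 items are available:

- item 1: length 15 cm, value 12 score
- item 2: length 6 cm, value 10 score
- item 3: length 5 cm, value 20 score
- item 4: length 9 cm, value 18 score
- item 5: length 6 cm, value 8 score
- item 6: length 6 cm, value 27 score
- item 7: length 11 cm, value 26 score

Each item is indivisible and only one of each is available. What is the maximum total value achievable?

Check high-value combinations within 26 cm:
- item 2+item 3+item 4+item 6: length 6+5+9+6=26, value 10+20+18+27=75
- item 3+item 6+item 7: length 5+6+11=22, value 20+27+26=73
- item 3+item 4+item 5+item 6: length 5+9+6+6=26, value 20+18+8+27=73
Best: 75 score.

75 score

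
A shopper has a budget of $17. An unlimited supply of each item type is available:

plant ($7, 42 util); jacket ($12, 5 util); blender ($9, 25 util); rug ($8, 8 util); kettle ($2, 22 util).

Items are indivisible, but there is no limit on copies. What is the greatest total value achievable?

176 util

Best value-per-unit is kettle at 22/2, and filling with it alone uses cost 8×2=16. No mix of the others beats 8×22 = 176.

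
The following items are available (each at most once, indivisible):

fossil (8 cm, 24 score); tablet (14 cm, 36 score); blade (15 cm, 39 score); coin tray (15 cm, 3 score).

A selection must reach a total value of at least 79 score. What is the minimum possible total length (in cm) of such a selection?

Subsets with value ≥ 79, sorted by total length:
- fossil+tablet+blade: length 37, value 99
- fossil+tablet+blade+coin tray: length 52, value 102
Minimum length: 37 cm.

37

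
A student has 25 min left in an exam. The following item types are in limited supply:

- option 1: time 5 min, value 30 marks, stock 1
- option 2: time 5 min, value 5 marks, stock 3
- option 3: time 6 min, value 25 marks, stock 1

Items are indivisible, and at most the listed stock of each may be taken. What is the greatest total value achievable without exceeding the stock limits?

65 marks

Best selections within time 25 and stock limits:
- 1×option 1 + 2×option 2 + 1×option 3: time 21, value 65
- 1×option 1 + 1×option 2 + 1×option 3: time 16, value 60
- 1×option 1 + 1×option 3: time 11, value 55
- 1×option 1 + 3×option 2: time 20, value 45
Best: 65 marks.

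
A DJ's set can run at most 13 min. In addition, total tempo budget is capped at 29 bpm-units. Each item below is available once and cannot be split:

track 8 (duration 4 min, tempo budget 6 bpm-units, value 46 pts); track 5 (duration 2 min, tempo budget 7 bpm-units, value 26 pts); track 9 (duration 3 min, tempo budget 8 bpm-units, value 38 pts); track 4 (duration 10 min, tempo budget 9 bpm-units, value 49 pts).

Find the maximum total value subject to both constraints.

Feasible sets respecting both limits:
- track 8+track 5+track 9: duration 9, tempo budget 21, value 110
- track 9+track 4: duration 13, tempo budget 17, value 87
- track 8+track 9: duration 7, tempo budget 14, value 84
Best: 110 pts.

110 pts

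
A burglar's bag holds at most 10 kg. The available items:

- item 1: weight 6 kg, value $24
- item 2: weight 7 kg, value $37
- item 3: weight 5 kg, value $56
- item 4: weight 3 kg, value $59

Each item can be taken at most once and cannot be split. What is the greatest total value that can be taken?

$115

Check high-value combinations within 10 kg:
- item 3+item 4: weight 5+3=8, value 56+59=115
- item 2+item 4: weight 7+3=10, value 37+59=96
- item 1+item 4: weight 6+3=9, value 24+59=83
- item 4: weight 3, value 59
Best: $115.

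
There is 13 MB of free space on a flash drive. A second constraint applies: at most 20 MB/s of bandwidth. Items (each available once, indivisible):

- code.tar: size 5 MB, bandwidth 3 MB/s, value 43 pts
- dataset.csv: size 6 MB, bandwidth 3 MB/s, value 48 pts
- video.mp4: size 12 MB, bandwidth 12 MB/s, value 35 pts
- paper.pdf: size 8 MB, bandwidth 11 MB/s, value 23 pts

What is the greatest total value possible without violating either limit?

Feasible sets respecting both limits:
- code.tar+dataset.csv: size 11, bandwidth 6, value 91
- code.tar+paper.pdf: size 13, bandwidth 14, value 66
- dataset.csv: size 6, bandwidth 3, value 48
- code.tar: size 5, bandwidth 3, value 43
Best: 91 pts.

91 pts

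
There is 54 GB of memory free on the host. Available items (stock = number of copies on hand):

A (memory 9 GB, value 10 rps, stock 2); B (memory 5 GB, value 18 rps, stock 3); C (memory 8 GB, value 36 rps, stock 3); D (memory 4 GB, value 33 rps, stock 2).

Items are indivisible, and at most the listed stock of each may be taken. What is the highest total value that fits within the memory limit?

Top feasible selections:
- 3×B + 3×C + 2×D: memory 47, value 228
- 1×A + 2×B + 3×C + 2×D: memory 51, value 220
Best: 228 rps.

228 rps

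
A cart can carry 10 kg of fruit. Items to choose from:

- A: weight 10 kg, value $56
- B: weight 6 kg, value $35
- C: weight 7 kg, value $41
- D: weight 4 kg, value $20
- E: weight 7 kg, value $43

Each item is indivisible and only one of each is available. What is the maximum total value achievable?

Check high-value combinations within 10 kg:
- A: weight 10, value 56
- B+D: weight 6+4=10, value 35+20=55
- E: weight 7, value 43
Best: $56.

$56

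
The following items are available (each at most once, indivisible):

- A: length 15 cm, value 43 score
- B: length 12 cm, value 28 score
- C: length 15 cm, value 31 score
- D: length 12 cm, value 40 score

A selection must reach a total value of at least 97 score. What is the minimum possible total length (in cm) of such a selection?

Subsets with value ≥ 97, sorted by total length:
- A+B+D: length 39, value 111
- B+C+D: length 39, value 99
- A+C+D: length 42, value 114
Minimum length: 39 cm.

39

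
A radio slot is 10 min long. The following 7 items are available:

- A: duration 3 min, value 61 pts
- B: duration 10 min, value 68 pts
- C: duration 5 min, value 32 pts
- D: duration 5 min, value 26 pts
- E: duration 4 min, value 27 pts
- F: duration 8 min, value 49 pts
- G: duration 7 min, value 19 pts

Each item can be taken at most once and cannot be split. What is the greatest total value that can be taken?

93 pts

Check high-value combinations within 10 min:
- A+C: duration 3+5=8, value 61+32=93
- A+E: duration 3+4=7, value 61+27=88
- A+D: duration 3+5=8, value 61+26=87
- A+G: duration 3+7=10, value 61+19=80
- B: duration 10, value 68
Best: 93 pts.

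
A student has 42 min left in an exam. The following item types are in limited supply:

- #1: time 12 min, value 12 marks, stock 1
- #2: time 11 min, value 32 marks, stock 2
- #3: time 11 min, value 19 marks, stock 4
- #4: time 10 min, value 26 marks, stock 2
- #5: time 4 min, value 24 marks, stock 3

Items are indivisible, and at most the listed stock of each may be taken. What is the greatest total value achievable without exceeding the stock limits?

138 marks

Best selections within time 42 and stock limits:
- 2×#2 + 1×#4 + 2×#5: time 40, value 138
- 2×#2 + 3×#5: time 34, value 136
- 1×#2 + 2×#4 + 2×#5: time 39, value 132
Best: 138 marks.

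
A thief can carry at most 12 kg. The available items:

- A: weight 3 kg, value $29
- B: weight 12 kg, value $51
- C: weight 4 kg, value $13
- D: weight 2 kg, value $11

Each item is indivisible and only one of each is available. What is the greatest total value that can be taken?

Check high-value combinations within 12 kg:
- A+C+D: weight 3+4+2=9, value 29+13+11=53
- B: weight 12, value 51
- A+C: weight 3+4=7, value 29+13=42
Best: $53.

$53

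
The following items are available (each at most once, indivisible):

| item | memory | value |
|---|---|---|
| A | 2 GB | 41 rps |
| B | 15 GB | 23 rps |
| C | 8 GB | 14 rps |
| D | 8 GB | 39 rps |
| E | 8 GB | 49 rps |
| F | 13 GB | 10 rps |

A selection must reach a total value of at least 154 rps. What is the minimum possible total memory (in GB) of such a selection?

Subsets with value ≥ 154, sorted by total memory:
- A+B+C+D+E: memory 41, value 166
- A+B+D+E+F: memory 46, value 162
- A+B+C+D+E+F: memory 54, value 176
Minimum memory: 41 GB.

41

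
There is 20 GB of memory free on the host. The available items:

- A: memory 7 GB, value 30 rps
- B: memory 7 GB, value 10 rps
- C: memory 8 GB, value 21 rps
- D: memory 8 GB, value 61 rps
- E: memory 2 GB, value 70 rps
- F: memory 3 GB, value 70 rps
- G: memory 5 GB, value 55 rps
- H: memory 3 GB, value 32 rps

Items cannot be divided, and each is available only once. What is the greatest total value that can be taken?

Check high-value combinations within 20 GB:
- A+E+F+G+H: memory 7+2+3+5+3=20, value 30+70+70+55+32=257
- D+E+F+G: memory 8+2+3+5=18, value 61+70+70+55=256
- B+E+F+G+H: memory 7+2+3+5+3=20, value 10+70+70+55+32=237
Best: 257 rps.

257 rps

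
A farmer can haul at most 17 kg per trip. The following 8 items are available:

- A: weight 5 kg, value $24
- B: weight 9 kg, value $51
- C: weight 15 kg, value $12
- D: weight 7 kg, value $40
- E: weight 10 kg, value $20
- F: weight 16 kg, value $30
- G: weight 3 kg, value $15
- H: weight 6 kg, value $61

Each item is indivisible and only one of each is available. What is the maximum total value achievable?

$116

This is a 0/1 knapsack; check combinations near the capacity.
- D+G+H: weight 7+3+6=16, value 40+15+61=116
- B+H: weight 9+6=15, value 51+61=112
- D+H: weight 7+6=13, value 40+61=101
- A+G+H: weight 5+3+6=14, value 24+15+61=100
- B+D: weight 9+7=16, value 51+40=91
Best: $116.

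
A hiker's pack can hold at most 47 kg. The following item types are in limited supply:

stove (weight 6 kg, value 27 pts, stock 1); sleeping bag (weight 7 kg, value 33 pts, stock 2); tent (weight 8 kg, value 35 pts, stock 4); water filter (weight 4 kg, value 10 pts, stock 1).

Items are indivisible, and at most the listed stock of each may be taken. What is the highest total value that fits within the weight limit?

206 pts

Best selections within weight 47 and stock limits:
- 2×sleeping bag + 4×tent: weight 46, value 206
- 1×stove + 1×sleeping bag + 4×tent: weight 45, value 200
Best: 206 pts.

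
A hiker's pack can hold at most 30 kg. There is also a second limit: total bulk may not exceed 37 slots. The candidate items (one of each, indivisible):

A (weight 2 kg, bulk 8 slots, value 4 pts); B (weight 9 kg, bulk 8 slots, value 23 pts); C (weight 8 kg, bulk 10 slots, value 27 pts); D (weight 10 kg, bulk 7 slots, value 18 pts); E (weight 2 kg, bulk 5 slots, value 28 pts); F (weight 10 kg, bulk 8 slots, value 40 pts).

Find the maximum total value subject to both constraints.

Feasible sets respecting both limits:
- B+C+E+F: weight 29, bulk 31, value 118
- C+D+E+F: weight 30, bulk 30, value 113
- A+C+E+F: weight 22, bulk 31, value 99
- B+C+D+E: weight 29, bulk 30, value 96
Best: 118 pts.

118 pts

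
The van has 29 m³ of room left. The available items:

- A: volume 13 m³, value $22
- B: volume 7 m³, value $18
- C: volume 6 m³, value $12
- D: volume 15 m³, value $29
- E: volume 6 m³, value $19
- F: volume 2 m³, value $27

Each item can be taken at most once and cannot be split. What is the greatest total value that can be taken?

Check high-value combinations within 29 m³:
- C+D+E+F: volume 6+15+6+2=29, value 12+29+19+27=87
- A+B+E+F: volume 13+7+6+2=28, value 22+18+19+27=86
- A+C+E+F: volume 13+6+6+2=27, value 22+12+19+27=80
- A+B+C+F: volume 13+7+6+2=28, value 22+18+12+27=79
- B+C+E+F: volume 7+6+6+2=21, value 18+12+19+27=76
Best: $87.

$87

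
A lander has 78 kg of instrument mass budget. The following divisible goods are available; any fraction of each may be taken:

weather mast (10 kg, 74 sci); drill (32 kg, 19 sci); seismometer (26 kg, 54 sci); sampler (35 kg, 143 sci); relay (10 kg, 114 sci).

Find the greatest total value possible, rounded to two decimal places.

378.77

Take in order of value per unit:
- relay (114/10 per unit): all 10 → value 114, running total 114.00
- weather mast (74/10 per unit): all 10 → value 74, running total 188.00
- sampler (143/35 per unit): all 35 → value 143, running total 331.00
- seismometer (54/26 per unit): 23 of 26 → value 23×54/26 = 47.7692, running total 378.77
Total 378.77.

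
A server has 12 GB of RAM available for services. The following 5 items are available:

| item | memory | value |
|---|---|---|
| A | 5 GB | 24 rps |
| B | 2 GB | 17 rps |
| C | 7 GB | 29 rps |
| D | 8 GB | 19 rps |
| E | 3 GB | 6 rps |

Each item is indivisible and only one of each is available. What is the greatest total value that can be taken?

Check high-value combinations within 12 GB:
- A+C: memory 5+7=12, value 24+29=53
- B+C+E: memory 2+7+3=12, value 17+29+6=52
- A+B+E: memory 5+2+3=10, value 24+17+6=47
Best: 53 rps.

53 rps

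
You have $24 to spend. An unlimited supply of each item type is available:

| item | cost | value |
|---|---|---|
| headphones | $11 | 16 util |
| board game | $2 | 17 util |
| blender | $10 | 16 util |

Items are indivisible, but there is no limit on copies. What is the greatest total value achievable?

204 util

Best value-per-unit is board game at 17/2, and filling with it alone uses cost 12×2=24. No mix of the others beats 12×17 = 204.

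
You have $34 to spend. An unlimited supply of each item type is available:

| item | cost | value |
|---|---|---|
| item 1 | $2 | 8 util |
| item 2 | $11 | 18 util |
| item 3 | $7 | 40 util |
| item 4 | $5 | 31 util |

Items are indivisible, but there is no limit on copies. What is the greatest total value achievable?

204 util

Best value-per-unit is item 4 at 31/5; filling with it alone gives 6×31 = 186.
Optimal mix: 2×item 3 + 4×item 4 → cost 34, value 204.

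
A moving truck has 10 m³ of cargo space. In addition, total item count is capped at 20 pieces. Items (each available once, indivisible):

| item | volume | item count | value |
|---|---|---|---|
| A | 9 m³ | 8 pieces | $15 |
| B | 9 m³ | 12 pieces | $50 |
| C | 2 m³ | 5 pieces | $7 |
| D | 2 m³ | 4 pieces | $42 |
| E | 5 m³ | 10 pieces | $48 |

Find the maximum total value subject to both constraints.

Feasible sets respecting both limits:
- C+D+E: volume 9, item count 19, value 97
- D+E: volume 7, item count 14, value 90
- C+E: volume 7, item count 15, value 55
Best: $97.

$97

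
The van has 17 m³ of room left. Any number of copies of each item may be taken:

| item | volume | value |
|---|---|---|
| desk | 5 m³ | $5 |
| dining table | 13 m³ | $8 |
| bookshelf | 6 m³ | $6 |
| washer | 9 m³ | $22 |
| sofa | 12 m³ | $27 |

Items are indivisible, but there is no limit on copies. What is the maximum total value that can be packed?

Best value-per-unit is washer at 22/9; filling with it alone gives 1×22 = 22.
Optimal mix: 1×desk + 1×sofa → volume 17, value 32.

$32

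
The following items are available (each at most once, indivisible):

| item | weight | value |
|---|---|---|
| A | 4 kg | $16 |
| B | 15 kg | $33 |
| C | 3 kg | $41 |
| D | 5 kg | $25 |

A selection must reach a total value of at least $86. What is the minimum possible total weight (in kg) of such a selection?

Subsets with value ≥ 86, sorted by total weight:
- A+B+C: weight 22, value 90
- B+C+D: weight 23, value 99
- A+B+C+D: weight 27, value 115
Minimum weight: 22 kg.

22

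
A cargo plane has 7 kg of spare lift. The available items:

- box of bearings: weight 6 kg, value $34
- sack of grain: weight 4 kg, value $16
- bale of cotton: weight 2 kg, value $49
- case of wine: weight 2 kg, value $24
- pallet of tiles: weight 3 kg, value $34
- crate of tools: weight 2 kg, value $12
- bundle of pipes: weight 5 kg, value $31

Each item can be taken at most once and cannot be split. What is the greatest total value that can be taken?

$107

This is a 0/1 knapsack; check combinations near the capacity.
- bale of cotton+case of wine+pallet of tiles: weight 2+2+3=7, value 49+24+34=107
- bale of cotton+pallet of tiles+crate of tools: weight 2+3+2=7, value 49+34+12=95
- bale of cotton+case of wine+crate of tools: weight 2+2+2=6, value 49+24+12=85
- bale of cotton+pallet of tiles: weight 2+3=5, value 49+34=83
- bale of cotton+bundle of pipes: weight 2+5=7, value 49+31=80
Best: $107.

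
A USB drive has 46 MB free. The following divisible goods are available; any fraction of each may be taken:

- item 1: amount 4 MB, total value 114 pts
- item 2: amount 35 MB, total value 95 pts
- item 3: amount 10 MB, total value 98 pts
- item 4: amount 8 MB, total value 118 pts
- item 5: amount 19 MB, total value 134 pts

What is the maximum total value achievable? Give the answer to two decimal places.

Take in order of value per unit:
- item 1 (114/4 per unit): all 4 → value 114, running total 114.00
- item 4 (118/8 per unit): all 8 → value 118, running total 232.00
- item 3 (98/10 per unit): all 10 → value 98, running total 330.00
- item 5 (134/19 per unit): all 19 → value 134, running total 464.00
- item 2 (95/35 per unit): 5 of 35 → value 5×95/35 = 13.5714, running total 477.57
Total 477.57.

477.57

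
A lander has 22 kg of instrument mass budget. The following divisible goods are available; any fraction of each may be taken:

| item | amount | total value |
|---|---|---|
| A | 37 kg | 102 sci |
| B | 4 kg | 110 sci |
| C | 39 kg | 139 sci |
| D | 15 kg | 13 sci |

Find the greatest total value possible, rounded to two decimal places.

Take in order of value per unit:
- B (110/4 per unit): all 4 → value 110, running total 110.00
- C (139/39 per unit): 18 of 39 → value 18×139/39 = 64.1538, running total 174.15
Total 174.15.

174.15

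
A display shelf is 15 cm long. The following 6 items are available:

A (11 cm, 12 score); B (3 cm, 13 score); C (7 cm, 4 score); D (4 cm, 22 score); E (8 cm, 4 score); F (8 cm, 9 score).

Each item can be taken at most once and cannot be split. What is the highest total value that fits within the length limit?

44 score

This is a 0/1 knapsack; check combinations near the capacity.
- B+D+F: length 3+4+8=15, value 13+22+9=44
- B+C+D: length 3+7+4=14, value 13+4+22=39
- B+D+E: length 3+4+8=15, value 13+22+4=39
Best: 44 score.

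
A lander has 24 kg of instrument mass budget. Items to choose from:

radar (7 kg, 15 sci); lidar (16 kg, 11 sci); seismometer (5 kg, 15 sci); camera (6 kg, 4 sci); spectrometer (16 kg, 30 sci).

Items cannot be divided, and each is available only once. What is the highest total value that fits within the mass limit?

Check high-value combinations within 24 kg:
- seismometer+spectrometer: mass 5+16=21, value 15+30=45
- radar+spectrometer: mass 7+16=23, value 15+30=45
- radar+seismometer+camera: mass 7+5+6=18, value 15+15+4=34
- camera+spectrometer: mass 6+16=22, value 4+30=34
- radar+seismometer: mass 7+5=12, value 15+15=30
Best: 45 sci.

45 sci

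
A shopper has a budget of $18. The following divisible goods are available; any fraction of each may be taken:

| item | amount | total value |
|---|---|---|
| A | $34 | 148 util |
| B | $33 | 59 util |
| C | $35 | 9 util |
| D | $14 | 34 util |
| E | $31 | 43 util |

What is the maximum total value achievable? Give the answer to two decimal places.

78.35

Take in order of value per unit:
- A (148/34 per unit): 18 of 34 → value 18×148/34 = 78.3529, running total 78.35
Total 78.35.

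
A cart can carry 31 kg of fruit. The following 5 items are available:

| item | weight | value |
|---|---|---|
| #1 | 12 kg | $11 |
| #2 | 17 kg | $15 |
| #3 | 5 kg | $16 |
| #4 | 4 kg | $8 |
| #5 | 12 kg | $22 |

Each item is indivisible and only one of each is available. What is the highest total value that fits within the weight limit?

Check high-value combinations within 31 kg:
- #1+#3+#5: weight 12+5+12=29, value 11+16+22=49
- #3+#4+#5: weight 5+4+12=21, value 16+8+22=46
- #1+#4+#5: weight 12+4+12=28, value 11+8+22=41
- #2+#3+#4: weight 17+5+4=26, value 15+16+8=39
- #3+#5: weight 5+12=17, value 16+22=38
Best: $49.

$49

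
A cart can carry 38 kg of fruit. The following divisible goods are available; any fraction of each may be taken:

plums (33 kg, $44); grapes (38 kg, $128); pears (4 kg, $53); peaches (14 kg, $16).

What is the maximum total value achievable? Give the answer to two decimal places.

167.53

Take in order of value per unit:
- pears (53/4 per unit): all 4 → value 53, running total 53.00
- grapes (128/38 per unit): 34 of 38 → value 34×128/38 = 114.5263, running total 167.53
Total 167.53.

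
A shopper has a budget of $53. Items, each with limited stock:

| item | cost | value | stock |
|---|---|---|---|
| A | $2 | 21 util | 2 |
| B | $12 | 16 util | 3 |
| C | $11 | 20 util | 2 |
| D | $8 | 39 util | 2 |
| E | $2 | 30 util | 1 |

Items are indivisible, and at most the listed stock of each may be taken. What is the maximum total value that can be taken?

Best selections within cost 53 and stock limits:
- 2×A + 2×C + 2×D + 1×E: cost 44, value 190
- 2×A + 1×B + 1×C + 2×D + 1×E: cost 45, value 186
- 2×A + 2×B + 2×D + 1×E: cost 46, value 182
Best: 190 util.

190 util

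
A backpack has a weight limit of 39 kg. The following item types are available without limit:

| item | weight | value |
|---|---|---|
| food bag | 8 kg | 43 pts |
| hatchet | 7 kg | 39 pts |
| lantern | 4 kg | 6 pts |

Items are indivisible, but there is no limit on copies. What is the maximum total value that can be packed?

211 pts

Best value-per-unit is hatchet at 39/7; filling with it alone gives 5×39 = 195.
Optimal mix: 4×food bag + 1×hatchet → weight 39, value 211.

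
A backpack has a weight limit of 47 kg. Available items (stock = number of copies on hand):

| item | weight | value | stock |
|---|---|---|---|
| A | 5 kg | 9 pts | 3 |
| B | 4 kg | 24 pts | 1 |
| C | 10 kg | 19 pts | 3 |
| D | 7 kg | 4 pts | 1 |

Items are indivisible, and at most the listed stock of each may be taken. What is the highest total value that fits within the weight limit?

Top feasible selections:
- 2×A + 1×B + 3×C: weight 44, value 99
- 1×A + 1×B + 3×C + 1×D: weight 46, value 94
Best: 99 pts.

99 pts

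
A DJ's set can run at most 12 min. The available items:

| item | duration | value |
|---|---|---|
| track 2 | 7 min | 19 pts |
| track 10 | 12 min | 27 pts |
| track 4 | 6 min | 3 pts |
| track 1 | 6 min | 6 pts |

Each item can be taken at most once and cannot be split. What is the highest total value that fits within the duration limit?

27 pts

Check high-value combinations within 12 min:
- track 10: duration 12, value 27
- track 2: duration 7, value 19
- track 4+track 1: duration 6+6=12, value 3+6=9
- track 1: duration 6, value 6
Best: 27 pts.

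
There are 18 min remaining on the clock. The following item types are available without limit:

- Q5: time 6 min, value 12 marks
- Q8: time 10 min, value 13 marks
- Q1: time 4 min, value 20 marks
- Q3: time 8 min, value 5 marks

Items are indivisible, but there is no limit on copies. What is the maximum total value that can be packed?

Best value-per-unit is Q1 at 20/4, and filling with it alone uses time 4×4=16. No mix of the others beats 4×20 = 80.

80 marks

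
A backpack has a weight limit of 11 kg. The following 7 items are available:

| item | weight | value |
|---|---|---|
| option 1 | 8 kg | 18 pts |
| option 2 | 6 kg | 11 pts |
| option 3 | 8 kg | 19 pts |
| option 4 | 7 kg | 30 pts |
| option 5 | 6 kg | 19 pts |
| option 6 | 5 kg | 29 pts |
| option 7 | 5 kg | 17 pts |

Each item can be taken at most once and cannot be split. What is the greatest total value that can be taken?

48 pts

This is a 0/1 knapsack; check combinations near the capacity.
- option 5+option 6: weight 6+5=11, value 19+29=48
- option 6+option 7: weight 5+5=10, value 29+17=46
- option 2+option 6: weight 6+5=11, value 11+29=40
- option 5+option 7: weight 6+5=11, value 19+17=36
- option 4: weight 7, value 30
Best: 48 pts.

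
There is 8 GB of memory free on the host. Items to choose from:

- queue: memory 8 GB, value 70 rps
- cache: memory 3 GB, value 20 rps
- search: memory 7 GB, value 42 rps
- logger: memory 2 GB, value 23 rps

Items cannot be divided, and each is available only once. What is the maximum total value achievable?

Check high-value combinations within 8 GB:
- queue: memory 8, value 70
- cache+logger: memory 3+2=5, value 20+23=43
- search: memory 7, value 42
Best: 70 rps.

70 rps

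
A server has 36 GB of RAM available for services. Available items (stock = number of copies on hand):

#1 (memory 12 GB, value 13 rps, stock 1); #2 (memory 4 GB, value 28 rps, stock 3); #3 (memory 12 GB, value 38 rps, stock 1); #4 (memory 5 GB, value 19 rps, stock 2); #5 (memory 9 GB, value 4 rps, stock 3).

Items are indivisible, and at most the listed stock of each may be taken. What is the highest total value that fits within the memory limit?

Top feasible selections:
- 3×#2 + 1×#3 + 2×#4: memory 34, value 160
- 3×#2 + 1×#3 + 1×#4: memory 29, value 141
- 1×#1 + 3×#2 + 2×#4: memory 34, value 135
Best: 160 rps.

160 rps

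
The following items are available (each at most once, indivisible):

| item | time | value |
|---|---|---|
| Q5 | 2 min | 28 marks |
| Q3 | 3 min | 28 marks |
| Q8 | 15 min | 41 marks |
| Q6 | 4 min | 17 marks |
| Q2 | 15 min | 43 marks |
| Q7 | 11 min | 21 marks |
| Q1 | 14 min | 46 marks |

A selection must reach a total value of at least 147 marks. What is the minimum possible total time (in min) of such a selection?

Subsets with value ≥ 147, sorted by total time:
- Q5+Q3+Q6+Q2+Q1: time 38, value 162
- Q5+Q3+Q8+Q6+Q1: time 38, value 160
- Q5+Q3+Q8+Q6+Q2: time 39, value 157
- Q5+Q3+Q2+Q7+Q1: time 45, value 166
Minimum time: 38 min.

38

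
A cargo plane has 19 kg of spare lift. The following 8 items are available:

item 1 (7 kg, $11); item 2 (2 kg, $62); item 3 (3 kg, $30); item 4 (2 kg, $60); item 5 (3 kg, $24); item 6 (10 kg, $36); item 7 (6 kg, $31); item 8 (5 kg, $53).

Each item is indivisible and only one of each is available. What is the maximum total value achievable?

Check high-value combinations within 19 kg:
- item 2+item 3+item 4+item 7+item 8: weight 2+3+2+6+5=18, value 62+30+60+31+53=236
- item 2+item 4+item 5+item 7+item 8: weight 2+2+3+6+5=18, value 62+60+24+31+53=230
- item 2+item 3+item 4+item 5+item 8: weight 2+3+2+3+5=15, value 62+30+60+24+53=229
- item 1+item 2+item 3+item 4+item 8: weight 7+2+3+2+5=19, value 11+62+30+60+53=216
- item 2+item 4+item 6+item 8: weight 2+2+10+5=19, value 62+60+36+53=211
Best: $236.

$236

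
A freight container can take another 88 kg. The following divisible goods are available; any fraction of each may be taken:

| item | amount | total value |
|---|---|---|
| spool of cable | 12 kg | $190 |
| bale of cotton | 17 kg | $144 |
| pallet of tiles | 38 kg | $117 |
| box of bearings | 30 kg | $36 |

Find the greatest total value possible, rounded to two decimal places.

Take in order of value per unit:
- spool of cable (190/12 per unit): all 12 → value 190, running total 190.00
- bale of cotton (144/17 per unit): all 17 → value 144, running total 334.00
- pallet of tiles (117/38 per unit): all 38 → value 117, running total 451.00
- box of bearings (36/30 per unit): 21 of 30 → value 21×36/30 = 25.2000, running total 476.20
Total 476.20.

476.20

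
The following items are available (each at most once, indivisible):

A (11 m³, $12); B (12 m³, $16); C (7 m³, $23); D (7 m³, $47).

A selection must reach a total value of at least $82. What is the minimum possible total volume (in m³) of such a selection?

Subsets with value ≥ 82, sorted by total volume:
- A+C+D: volume 25, value 82
- B+C+D: volume 26, value 86
Minimum volume: 25 m³.

25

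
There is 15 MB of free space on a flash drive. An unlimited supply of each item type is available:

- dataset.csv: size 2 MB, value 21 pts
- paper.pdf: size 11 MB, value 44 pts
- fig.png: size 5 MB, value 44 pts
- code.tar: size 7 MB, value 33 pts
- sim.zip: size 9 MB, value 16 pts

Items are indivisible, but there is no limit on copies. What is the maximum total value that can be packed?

Best value-per-unit is dataset.csv at 21/2; filling with it alone gives 7×21 = 147.
Optimal mix: 5×dataset.csv + 1×fig.png → size 15, value 149.

149 pts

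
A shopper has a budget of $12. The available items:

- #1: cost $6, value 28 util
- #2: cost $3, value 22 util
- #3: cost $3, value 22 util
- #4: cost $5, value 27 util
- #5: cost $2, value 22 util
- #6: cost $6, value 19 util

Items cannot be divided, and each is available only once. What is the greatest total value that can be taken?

This is a 0/1 knapsack; check combinations near the capacity.
- #1+#2+#5: cost 6+3+2=11, value 28+22+22=72
- #1+#3+#5: cost 6+3+2=11, value 28+22+22=72
- #1+#2+#3: cost 6+3+3=12, value 28+22+22=72
Best: 72 util.

72 util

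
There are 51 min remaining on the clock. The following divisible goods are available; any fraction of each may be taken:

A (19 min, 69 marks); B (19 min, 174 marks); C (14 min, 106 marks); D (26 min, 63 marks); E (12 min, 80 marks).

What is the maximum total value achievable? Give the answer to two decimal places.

381.79

Take in order of value per unit:
- B (174/19 per unit): all 19 → value 174, running total 174.00
- C (106/14 per unit): all 14 → value 106, running total 280.00
- E (80/12 per unit): all 12 → value 80, running total 360.00
- A (69/19 per unit): 6 of 19 → value 6×69/19 = 21.7895, running total 381.79
Total 381.79.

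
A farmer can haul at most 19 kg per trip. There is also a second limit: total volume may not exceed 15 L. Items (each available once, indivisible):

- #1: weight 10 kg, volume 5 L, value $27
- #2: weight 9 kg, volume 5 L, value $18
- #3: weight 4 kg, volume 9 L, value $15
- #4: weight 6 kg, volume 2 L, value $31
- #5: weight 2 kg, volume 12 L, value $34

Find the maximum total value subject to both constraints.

$65

Feasible sets respecting both limits:
- #4+#5: weight 8, volume 14, value 65
- #1+#4: weight 16, volume 7, value 58
- #2+#4: weight 15, volume 7, value 49
Best: $65.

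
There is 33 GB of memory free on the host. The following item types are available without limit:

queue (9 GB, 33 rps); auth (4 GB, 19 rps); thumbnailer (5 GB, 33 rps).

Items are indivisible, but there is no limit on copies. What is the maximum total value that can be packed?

Best value-per-unit is thumbnailer at 33/5; filling with it alone gives 6×33 = 198.
Optimal mix: 2×auth + 5×thumbnailer → memory 33, value 203.

203 rps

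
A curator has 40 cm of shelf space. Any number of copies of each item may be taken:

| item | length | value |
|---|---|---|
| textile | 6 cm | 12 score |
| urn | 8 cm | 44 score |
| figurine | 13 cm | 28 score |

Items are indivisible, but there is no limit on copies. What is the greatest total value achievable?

220 score

Best value-per-unit is urn at 44/8, and filling with it alone uses length 5×8=40. No mix of the others beats 5×44 = 220.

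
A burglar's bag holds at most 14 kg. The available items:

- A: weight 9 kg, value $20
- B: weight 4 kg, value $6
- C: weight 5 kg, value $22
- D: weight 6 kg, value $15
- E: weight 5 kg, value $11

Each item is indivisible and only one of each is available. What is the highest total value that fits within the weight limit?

This is a 0/1 knapsack; check combinations near the capacity.
- A+C: weight 9+5=14, value 20+22=42
- B+C+E: weight 4+5+5=14, value 6+22+11=39
- C+D: weight 5+6=11, value 22+15=37
Best: $42.

$42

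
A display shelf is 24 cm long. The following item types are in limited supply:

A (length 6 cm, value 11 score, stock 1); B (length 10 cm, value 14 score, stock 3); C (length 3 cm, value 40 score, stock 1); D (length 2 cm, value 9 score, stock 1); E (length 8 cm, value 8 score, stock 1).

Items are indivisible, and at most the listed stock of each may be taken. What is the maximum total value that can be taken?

Best selections within length 24 and stock limits:
- 1×A + 1×B + 1×C + 1×D: length 21, value 74
- 1×B + 1×C + 1×D + 1×E: length 23, value 71
Best: 74 score.

74 score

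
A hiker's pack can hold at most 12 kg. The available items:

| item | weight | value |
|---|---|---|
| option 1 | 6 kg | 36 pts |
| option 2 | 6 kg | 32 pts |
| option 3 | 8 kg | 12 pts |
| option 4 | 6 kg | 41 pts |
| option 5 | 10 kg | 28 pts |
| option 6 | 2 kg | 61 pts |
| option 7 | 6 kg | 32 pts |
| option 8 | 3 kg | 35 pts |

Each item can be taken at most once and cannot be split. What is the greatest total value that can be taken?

137 pts

Check high-value combinations within 12 kg:
- option 4+option 6+option 8: weight 6+2+3=11, value 41+61+35=137
- option 1+option 6+option 8: weight 6+2+3=11, value 36+61+35=132
- option 2+option 6+option 8: weight 6+2+3=11, value 32+61+35=128
- option 6+option 7+option 8: weight 2+6+3=11, value 61+32+35=128
Best: 137 pts.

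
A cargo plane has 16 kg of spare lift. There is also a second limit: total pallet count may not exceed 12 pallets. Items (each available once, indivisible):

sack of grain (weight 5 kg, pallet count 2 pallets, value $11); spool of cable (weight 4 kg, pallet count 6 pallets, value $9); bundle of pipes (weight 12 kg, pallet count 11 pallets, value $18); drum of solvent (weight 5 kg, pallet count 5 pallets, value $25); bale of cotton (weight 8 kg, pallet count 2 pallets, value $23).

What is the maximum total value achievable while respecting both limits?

$48

Feasible sets respecting both limits:
- drum of solvent+bale of cotton: weight 13, pallet count 7, value 48
- sack of grain+drum of solvent: weight 10, pallet count 7, value 36
- spool of cable+drum of solvent: weight 9, pallet count 11, value 34
- sack of grain+bale of cotton: weight 13, pallet count 4, value 34
Best: $48.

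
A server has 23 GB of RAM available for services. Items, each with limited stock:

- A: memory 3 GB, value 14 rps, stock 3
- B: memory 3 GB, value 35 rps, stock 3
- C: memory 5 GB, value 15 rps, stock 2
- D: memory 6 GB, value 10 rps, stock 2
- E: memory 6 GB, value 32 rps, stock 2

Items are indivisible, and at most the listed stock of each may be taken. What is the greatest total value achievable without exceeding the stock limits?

Top feasible selections:
- 3×B + 2×E: memory 21, value 169
- 1×A + 3×B + 1×C + 1×E: memory 23, value 166
- 2×A + 3×B + 1×E: memory 21, value 165
- 3×A + 3×B + 1×C: memory 23, value 162
Best: 169 rps.

169 rps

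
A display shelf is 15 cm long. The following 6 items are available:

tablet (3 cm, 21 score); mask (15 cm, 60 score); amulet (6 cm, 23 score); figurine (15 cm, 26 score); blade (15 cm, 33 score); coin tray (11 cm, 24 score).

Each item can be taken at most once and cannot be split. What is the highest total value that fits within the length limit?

This is a 0/1 knapsack; check combinations near the capacity.
- mask: length 15, value 60
- tablet+coin tray: length 3+11=14, value 21+24=45
- tablet+amulet: length 3+6=9, value 21+23=44
Best: 60 score.

60 score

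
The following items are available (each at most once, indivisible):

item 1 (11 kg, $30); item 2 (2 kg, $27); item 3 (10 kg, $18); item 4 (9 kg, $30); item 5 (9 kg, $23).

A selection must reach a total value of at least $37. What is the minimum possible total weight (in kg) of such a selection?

11

Subsets with value ≥ 37, sorted by total weight:
- item 2+item 4: weight 11, value 57
- item 2+item 5: weight 11, value 50
Minimum weight: 11 kg.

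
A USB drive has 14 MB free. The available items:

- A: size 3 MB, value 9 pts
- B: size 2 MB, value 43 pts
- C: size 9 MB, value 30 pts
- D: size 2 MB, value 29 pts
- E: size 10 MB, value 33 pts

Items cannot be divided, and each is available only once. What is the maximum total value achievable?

Check high-value combinations within 14 MB:
- B+D+E: size 2+2+10=14, value 43+29+33=105
- B+C+D: size 2+9+2=13, value 43+30+29=102
- A+B+C: size 3+2+9=14, value 9+43+30=82
- A+B+D: size 3+2+2=7, value 9+43+29=81
Best: 105 pts.

105 pts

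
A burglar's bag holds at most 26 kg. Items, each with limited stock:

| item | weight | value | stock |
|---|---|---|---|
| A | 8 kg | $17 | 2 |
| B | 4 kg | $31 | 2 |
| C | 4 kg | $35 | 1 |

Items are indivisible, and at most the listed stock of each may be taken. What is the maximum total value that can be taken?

$114

Best selections within weight 26 and stock limits:
- 1×A + 2×B + 1×C: weight 20, value 114
- 2×A + 1×B + 1×C: weight 24, value 100
- 2×B + 1×C: weight 12, value 97
- 2×A + 2×B: weight 24, value 96
Best: $114.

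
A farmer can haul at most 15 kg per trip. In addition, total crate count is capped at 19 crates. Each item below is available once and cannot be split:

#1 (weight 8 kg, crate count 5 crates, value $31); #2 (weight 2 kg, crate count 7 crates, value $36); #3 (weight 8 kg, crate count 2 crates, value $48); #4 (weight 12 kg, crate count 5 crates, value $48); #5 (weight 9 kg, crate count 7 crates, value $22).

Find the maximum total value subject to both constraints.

$84

Feasible sets respecting both limits:
- #2+#3: weight 10, crate count 9, value 84
- #2+#4: weight 14, crate count 12, value 84
- #1+#2: weight 10, crate count 12, value 67
Best: $84.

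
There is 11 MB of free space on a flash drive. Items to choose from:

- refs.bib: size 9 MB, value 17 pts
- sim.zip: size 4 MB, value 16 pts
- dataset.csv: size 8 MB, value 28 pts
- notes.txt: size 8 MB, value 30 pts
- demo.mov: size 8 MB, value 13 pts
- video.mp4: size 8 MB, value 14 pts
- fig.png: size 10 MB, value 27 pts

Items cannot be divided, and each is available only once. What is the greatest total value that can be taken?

30 pts

Check high-value combinations within 11 MB:
- notes.txt: size 8, value 30
- dataset.csv: size 8, value 28
- fig.png: size 10, value 27
- refs.bib: size 9, value 17
Best: 30 pts.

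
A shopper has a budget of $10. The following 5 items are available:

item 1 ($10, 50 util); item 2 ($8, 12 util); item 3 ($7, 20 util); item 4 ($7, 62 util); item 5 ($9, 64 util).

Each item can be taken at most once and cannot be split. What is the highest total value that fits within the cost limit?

Check high-value combinations within $10:
- item 5: cost 9, value 64
- item 4: cost 7, value 62
- item 1: cost 10, value 50
- item 3: cost 7, value 20
- item 2: cost 8, value 12
Best: 64 util.

64 util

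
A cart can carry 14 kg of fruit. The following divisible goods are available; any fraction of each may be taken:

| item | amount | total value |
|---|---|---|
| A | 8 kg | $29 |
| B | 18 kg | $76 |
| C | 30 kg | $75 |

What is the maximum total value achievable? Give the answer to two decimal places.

59.11

Take in order of value per unit:
- B (76/18 per unit): 14 of 18 → value 14×76/18 = 59.1111, running total 59.11
Total 59.11.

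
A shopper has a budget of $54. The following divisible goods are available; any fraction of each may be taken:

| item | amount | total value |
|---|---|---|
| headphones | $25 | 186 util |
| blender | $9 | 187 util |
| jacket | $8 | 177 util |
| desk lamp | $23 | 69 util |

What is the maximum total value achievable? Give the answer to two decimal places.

Take in order of value per unit:
- jacket (177/8 per unit): all 8 → value 177, running total 177.00
- blender (187/9 per unit): all 9 → value 187, running total 364.00
- headphones (186/25 per unit): all 25 → value 186, running total 550.00
- desk lamp (69/23 per unit): 12 of 23 → value 12×69/23 = 36.0000, running total 586.00
Total 586.00.

586.00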